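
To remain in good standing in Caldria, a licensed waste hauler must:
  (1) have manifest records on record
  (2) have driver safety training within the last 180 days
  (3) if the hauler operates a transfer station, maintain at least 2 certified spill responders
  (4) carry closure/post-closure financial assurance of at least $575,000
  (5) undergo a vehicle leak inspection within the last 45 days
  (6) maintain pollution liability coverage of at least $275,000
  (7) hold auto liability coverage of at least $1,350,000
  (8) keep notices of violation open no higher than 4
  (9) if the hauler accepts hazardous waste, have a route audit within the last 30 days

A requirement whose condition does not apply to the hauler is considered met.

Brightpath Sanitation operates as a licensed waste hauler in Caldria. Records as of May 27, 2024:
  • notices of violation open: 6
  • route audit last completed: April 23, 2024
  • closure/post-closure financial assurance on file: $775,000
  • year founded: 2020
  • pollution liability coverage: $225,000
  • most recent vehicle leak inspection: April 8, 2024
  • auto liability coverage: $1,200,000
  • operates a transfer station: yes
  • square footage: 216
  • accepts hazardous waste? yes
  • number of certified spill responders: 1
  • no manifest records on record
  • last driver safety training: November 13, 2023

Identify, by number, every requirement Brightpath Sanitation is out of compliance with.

1. manifest records absent → not met
2. driver safety training 196 days ago vs limit 180 → not met
3. condition 'operates a transfer station' holds; certified spill responders 1 < 2 → not met
4. closure/post-closure financial assurance $775,000 ≥ $575,000 → met
5. vehicle leak inspection 49 days ago vs limit 45 → not met
6. pollution liability coverage $225,000 < $275,000 → not met
7. auto liability coverage $1,200,000 < $1,350,000 → not met
8. notices of violation open 6 > 4 → not met
9. condition 'accepts hazardous waste' holds; route audit 34 days ago vs limit 30 → not met
Not met: 1, 2, 3, 5, 6, 7, 8, 9

1, 2, 3, 5, 6, 7, 8, 9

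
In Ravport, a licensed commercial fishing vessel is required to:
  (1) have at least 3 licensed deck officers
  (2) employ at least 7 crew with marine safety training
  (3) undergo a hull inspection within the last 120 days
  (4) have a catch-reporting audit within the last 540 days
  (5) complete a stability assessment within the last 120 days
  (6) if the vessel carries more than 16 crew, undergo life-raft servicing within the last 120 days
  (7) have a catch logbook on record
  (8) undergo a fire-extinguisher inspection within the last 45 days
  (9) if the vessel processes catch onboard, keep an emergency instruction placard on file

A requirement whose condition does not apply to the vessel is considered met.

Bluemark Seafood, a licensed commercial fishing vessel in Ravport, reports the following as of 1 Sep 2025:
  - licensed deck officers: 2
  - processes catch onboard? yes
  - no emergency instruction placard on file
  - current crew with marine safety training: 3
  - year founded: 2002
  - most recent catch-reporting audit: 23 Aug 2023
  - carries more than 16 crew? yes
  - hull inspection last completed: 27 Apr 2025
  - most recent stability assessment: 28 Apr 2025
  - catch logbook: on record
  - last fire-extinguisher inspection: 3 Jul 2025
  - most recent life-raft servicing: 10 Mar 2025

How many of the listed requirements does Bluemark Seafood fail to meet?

1. licensed deck officers 2 < 3 → not met
2. crew with marine safety training 3 < 7 → not met
3. hull inspection 127 days ago vs limit 120 → not met
4. catch-reporting audit 740 days ago vs limit 540 → not met
5. stability assessment 126 days ago vs limit 120 → not met
6. condition 'carries more than 16 crew' holds; life-raft servicing 175 days ago vs limit 120 → not met
7. catch logbook present → met
8. fire-extinguisher inspection 60 days ago vs limit 45 → not met
9. condition 'processes catch onboard' holds; emergency instruction placard absent → not met
Not met: 8 of 9

8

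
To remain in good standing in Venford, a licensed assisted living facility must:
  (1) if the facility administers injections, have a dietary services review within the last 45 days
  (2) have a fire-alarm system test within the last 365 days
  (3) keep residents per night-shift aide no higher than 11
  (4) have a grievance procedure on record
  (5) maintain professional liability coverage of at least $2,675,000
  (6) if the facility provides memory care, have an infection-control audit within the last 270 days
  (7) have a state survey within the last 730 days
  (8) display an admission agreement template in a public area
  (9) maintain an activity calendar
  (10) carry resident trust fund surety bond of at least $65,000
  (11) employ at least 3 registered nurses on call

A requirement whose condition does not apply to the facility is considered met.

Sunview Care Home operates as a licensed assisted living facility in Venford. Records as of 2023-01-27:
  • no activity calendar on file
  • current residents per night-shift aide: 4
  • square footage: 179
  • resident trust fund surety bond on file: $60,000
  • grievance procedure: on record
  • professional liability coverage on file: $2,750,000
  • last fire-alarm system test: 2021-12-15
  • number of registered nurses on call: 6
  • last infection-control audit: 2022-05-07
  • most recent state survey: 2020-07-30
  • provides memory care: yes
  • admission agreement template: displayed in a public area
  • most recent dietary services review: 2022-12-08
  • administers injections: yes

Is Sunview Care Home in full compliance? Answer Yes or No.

No

1. condition 'administers injections' holds; dietary services review 50 days ago vs limit 45 → not met
2. fire-alarm system test 408 days ago vs limit 365 → not met
3. residents per night-shift aide 4 ≤ 11 → met
4. grievance procedure present → met
5. professional liability coverage $2,750,000 ≥ $2,675,000 → met
6. condition 'provides memory care' holds; infection-control audit 265 days ago vs limit 270 → met
7. state survey 911 days ago vs limit 730 → not met
8. admission agreement template present → met
9. activity calendar absent → not met
10. resident trust fund surety bond $60,000 < $65,000 → not met
11. registered nurses on call 6 ≥ 3 → met
Not met: 1, 2, 7, 9, 10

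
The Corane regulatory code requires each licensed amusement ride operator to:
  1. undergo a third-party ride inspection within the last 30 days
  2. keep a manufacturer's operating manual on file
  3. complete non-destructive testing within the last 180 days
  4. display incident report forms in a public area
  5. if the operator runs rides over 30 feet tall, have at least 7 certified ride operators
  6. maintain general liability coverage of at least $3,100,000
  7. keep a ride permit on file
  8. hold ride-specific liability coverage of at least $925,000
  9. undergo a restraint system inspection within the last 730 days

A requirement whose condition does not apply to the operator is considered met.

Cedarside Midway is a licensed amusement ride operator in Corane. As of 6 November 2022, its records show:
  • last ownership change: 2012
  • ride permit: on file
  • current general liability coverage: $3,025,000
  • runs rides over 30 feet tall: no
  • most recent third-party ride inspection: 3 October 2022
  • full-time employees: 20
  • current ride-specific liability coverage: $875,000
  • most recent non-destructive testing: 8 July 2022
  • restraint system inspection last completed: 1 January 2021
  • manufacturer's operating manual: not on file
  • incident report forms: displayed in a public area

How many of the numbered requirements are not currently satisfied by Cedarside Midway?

1. third-party ride inspection 34 days ago vs limit 30 → not met
2. manufacturer's operating manual absent → not met
3. non-destructive testing 121 days ago vs limit 180 → met
4. incident report forms present → met
5. condition 'runs rides over 30 feet tall' does not hold → requirement n/a → met
6. general liability coverage $3,025,000 < $3,100,000 → not met
7. ride permit present → met
8. ride-specific liability coverage $875,000 < $925,000 → not met
9. restraint system inspection 674 days ago vs limit 730 → met
Not met: 4 of 9

4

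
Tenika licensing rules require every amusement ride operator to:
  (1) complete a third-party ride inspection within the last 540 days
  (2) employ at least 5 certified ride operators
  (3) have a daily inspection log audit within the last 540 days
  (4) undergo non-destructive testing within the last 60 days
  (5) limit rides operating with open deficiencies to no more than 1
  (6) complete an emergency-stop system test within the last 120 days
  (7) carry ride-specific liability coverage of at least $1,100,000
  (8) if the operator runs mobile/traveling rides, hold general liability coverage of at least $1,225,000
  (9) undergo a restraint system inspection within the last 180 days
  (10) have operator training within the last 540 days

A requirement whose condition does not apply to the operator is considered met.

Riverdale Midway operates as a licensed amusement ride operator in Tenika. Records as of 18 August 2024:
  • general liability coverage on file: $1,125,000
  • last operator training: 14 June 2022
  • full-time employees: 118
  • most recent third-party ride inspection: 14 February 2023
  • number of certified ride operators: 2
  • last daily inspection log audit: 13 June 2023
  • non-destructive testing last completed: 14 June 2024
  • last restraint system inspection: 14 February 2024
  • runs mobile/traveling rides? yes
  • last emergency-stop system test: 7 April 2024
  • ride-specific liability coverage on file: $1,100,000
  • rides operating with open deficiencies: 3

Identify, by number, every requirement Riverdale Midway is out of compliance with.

1, 2, 4, 5, 6, 8, 9, 10

1. third-party ride inspection 551 days ago vs limit 540 → not met
2. certified ride operators 2 < 5 → not met
3. daily inspection log audit 432 days ago vs limit 540 → met
4. non-destructive testing 65 days ago vs limit 60 → not met
5. rides operating with open deficiencies 3 > 1 → not met
6. emergency-stop system test 133 days ago vs limit 120 → not met
7. ride-specific liability coverage $1,100,000 ≥ $1,100,000 → met
8. condition 'runs mobile/traveling rides' holds; general liability coverage $1,125,000 < $1,225,000 → not met
9. restraint system inspection 186 days ago vs limit 180 → not met
10. operator training 796 days ago vs limit 540 → not met
Not met: 1, 2, 4, 5, 6, 8, 9, 10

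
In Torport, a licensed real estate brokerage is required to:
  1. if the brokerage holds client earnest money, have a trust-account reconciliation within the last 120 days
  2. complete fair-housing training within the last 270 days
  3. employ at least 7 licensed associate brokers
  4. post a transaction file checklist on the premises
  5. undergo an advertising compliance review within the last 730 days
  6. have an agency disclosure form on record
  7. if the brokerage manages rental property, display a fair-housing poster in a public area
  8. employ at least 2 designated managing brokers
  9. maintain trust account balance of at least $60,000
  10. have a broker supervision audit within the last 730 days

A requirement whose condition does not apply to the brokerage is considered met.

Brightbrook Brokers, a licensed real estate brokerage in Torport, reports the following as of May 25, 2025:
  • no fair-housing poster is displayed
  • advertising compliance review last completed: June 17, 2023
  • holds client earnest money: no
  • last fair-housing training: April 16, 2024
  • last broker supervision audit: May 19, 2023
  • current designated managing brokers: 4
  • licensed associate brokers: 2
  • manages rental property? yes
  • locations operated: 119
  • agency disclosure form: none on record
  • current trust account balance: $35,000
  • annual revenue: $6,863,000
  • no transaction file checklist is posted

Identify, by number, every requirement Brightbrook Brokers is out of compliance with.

1. condition 'holds client earnest money' does not hold → requirement n/a → met
2. fair-housing training 404 days ago vs limit 270 → not met
3. licensed associate brokers 2 < 7 → not met
4. transaction file checklist absent → not met
5. advertising compliance review 708 days ago vs limit 730 → met
6. agency disclosure form absent → not met
7. condition 'manages rental property' holds; fair-housing poster absent → not met
8. designated managing brokers 4 ≥ 2 → met
9. trust account balance $35,000 < $60,000 → not met
10. broker supervision audit 737 days ago vs limit 730 → not met
Not met: 2, 3, 4, 6, 7, 9, 10

2, 3, 4, 6, 7, 9, 10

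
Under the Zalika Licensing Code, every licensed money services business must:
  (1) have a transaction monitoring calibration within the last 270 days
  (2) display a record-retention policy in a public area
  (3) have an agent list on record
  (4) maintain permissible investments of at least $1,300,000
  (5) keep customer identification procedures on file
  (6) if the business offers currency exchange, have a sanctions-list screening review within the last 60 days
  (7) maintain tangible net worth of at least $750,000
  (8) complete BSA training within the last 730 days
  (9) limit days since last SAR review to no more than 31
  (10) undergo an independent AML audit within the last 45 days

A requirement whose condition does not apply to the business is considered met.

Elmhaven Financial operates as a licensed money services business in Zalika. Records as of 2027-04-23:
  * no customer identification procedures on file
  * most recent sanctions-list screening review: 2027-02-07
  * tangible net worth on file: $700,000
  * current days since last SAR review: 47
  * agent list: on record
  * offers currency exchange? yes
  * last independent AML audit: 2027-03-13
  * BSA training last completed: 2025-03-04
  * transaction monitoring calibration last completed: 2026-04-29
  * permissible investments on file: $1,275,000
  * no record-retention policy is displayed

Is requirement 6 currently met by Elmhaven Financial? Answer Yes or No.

No

6. condition 'offers currency exchange' holds; sanctions-list screening review 75 days ago vs limit 60 → not met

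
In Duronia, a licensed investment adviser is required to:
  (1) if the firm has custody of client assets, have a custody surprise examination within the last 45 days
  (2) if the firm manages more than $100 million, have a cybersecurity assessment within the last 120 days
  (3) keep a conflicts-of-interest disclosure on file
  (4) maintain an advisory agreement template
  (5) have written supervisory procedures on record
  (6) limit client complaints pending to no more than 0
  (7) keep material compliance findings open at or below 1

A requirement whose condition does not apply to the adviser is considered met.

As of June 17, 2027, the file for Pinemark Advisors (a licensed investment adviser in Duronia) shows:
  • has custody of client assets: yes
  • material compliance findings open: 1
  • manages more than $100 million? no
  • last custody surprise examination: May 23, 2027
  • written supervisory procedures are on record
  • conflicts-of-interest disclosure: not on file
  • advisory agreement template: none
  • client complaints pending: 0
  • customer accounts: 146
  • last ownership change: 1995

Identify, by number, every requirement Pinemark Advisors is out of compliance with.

3, 4

1. condition 'has custody of client assets' holds; custody surprise examination 25 days ago vs limit 45 → met
2. condition 'manages more than $100 million' does not hold → requirement n/a → met
3. conflicts-of-interest disclosure absent → not met
4. advisory agreement template absent → not met
5. written supervisory procedures present → met
6. client complaints pending 0 ≤ 0 → met
7. material compliance findings open 1 ≤ 1 → met
Not met: 3, 4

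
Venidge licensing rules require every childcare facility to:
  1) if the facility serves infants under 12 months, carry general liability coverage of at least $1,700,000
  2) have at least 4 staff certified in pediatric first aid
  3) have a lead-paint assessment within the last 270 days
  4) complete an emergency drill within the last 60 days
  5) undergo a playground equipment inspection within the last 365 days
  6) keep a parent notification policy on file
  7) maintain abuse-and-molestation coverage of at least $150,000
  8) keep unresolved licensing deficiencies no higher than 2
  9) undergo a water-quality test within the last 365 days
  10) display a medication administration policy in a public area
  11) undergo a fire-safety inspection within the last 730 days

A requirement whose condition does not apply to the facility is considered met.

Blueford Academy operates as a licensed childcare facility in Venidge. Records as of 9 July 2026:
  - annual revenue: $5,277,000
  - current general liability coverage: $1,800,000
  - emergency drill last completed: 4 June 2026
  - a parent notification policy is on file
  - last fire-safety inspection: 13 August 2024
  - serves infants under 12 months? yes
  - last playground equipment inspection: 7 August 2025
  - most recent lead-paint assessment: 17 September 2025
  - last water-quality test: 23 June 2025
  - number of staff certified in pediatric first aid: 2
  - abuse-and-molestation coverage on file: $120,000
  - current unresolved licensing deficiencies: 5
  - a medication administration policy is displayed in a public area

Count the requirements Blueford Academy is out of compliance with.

1. condition 'serves infants under 12 months' holds; general liability coverage $1,800,000 ≥ $1,700,000 → met
2. staff certified in pediatric first aid 2 < 4 → not met
3. lead-paint assessment 295 days ago vs limit 270 → not met
4. emergency drill 35 days ago vs limit 60 → met
5. playground equipment inspection 336 days ago vs limit 365 → met
6. parent notification policy present → met
7. abuse-and-molestation coverage $120,000 < $150,000 → not met
8. unresolved licensing deficiencies 5 > 2 → not met
9. water-quality test 381 days ago vs limit 365 → not met
10. medication administration policy present → met
11. fire-safety inspection 695 days ago vs limit 730 → met
Not met: 5 of 11

5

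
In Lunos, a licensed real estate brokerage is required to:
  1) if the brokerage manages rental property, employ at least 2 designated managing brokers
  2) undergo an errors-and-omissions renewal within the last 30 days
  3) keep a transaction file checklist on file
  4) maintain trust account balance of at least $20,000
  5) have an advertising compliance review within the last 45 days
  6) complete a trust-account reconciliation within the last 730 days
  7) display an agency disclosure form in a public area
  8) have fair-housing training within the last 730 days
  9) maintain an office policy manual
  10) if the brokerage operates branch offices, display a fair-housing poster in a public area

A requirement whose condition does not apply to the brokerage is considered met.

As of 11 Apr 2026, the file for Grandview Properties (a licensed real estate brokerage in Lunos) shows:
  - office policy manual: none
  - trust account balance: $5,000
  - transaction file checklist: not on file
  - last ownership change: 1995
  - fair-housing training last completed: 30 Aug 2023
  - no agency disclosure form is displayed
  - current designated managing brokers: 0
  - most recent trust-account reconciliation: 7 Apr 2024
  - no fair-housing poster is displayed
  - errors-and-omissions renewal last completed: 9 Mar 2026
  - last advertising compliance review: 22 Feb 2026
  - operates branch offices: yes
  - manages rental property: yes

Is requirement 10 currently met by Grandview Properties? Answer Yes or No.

10. condition 'operates branch offices' holds; fair-housing poster absent → not met

No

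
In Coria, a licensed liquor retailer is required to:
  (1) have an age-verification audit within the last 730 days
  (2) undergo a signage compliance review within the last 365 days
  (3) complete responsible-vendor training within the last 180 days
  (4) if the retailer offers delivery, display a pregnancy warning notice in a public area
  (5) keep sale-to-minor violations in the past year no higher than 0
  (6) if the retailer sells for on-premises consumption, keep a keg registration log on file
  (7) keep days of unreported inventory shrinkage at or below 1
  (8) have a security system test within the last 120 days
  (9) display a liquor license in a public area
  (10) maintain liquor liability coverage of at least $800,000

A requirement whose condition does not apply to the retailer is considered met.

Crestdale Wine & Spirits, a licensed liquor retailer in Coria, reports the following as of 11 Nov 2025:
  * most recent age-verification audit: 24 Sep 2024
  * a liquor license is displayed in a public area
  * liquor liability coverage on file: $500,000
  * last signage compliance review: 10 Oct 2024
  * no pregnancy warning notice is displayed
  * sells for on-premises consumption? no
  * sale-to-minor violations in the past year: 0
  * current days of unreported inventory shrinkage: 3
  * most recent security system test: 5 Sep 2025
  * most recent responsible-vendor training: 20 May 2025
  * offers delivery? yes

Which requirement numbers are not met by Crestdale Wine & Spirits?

2, 4, 7, 10

1. age-verification audit 413 days ago vs limit 730 → met
2. signage compliance review 397 days ago vs limit 365 → not met
3. responsible-vendor training 175 days ago vs limit 180 → met
4. condition 'offers delivery' holds; pregnancy warning notice absent → not met
5. sale-to-minor violations in the past year 0 ≤ 0 → met
6. condition 'sells for on-premises consumption' does not hold → requirement n/a → met
7. days of unreported inventory shrinkage 3 > 1 → not met
8. security system test 67 days ago vs limit 120 → met
9. liquor license present → met
10. liquor liability coverage $500,000 < $800,000 → not met
Not met: 2, 4, 7, 10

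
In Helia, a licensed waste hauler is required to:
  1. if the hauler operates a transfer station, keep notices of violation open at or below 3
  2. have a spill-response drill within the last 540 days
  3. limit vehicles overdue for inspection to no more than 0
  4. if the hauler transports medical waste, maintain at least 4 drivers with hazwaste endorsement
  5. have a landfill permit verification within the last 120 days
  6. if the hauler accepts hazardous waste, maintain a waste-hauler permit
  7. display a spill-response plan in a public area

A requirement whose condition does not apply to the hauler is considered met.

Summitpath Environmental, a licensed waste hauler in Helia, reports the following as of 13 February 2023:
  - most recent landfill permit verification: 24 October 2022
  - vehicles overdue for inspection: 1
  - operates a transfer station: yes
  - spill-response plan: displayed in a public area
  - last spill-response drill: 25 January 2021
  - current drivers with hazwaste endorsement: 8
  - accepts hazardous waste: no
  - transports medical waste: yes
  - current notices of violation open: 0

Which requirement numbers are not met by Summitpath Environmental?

1. condition 'operates a transfer station' holds; notices of violation open 0 ≤ 3 → met
2. spill-response drill 749 days ago vs limit 540 → not met
3. vehicles overdue for inspection 1 > 0 → not met
4. condition 'transports medical waste' holds; drivers with hazwaste endorsement 8 ≥ 4 → met
5. landfill permit verification 112 days ago vs limit 120 → met
6. condition 'accepts hazardous waste' does not hold → requirement n/a → met
7. spill-response plan present → met
Not met: 2, 3

2, 3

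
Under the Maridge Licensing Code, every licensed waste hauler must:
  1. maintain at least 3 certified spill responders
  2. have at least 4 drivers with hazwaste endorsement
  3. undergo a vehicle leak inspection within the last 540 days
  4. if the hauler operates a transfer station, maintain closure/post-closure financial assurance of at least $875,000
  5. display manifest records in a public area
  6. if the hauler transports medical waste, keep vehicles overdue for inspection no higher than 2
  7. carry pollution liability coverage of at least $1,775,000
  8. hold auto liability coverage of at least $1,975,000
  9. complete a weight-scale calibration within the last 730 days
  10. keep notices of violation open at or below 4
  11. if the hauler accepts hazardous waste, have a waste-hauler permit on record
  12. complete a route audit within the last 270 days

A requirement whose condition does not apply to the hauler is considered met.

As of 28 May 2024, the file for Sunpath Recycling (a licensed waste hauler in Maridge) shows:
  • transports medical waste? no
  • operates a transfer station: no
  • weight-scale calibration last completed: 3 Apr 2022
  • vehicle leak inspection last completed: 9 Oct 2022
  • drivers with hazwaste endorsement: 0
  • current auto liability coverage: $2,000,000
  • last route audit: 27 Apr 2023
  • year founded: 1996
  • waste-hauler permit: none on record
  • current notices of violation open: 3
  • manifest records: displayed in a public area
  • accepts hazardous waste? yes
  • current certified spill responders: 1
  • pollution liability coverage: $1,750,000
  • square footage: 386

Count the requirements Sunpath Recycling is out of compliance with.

1. certified spill responders 1 < 3 → not met
2. drivers with hazwaste endorsement 0 < 4 → not met
3. vehicle leak inspection 597 days ago vs limit 540 → not met
4. condition 'operates a transfer station' does not hold → requirement n/a → met
5. manifest records present → met
6. condition 'transports medical waste' does not hold → requirement n/a → met
7. pollution liability coverage $1,750,000 < $1,775,000 → not met
8. auto liability coverage $2,000,000 ≥ $1,975,000 → met
9. weight-scale calibration 786 days ago vs limit 730 → not met
10. notices of violation open 3 ≤ 4 → met
11. condition 'accepts hazardous waste' holds; waste-hauler permit absent → not met
12. route audit 397 days ago vs limit 270 → not met
Not met: 7 of 12

7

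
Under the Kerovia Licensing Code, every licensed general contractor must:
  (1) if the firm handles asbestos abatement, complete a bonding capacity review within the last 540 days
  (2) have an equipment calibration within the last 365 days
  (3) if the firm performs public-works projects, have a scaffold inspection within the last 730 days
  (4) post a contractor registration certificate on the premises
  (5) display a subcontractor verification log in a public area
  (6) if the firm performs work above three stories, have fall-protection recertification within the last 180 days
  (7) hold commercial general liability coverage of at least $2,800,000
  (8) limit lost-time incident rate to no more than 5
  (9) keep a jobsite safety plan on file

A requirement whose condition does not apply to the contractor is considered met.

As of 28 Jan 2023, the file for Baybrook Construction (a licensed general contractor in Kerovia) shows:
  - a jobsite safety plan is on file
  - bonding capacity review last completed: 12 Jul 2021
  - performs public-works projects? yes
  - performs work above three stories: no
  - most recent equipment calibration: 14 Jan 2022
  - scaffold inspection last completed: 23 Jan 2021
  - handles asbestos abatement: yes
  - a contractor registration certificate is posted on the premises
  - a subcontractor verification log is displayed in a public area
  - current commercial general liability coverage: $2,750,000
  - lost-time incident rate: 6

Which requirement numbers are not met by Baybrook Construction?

1. condition 'handles asbestos abatement' holds; bonding capacity review 565 days ago vs limit 540 → not met
2. equipment calibration 379 days ago vs limit 365 → not met
3. condition 'performs public-works projects' holds; scaffold inspection 735 days ago vs limit 730 → not met
4. contractor registration certificate present → met
5. subcontractor verification log present → met
6. condition 'performs work above three stories' does not hold → requirement n/a → met
7. commercial general liability coverage $2,750,000 < $2,800,000 → not met
8. lost-time incident rate 6 > 5 → not met
9. jobsite safety plan present → met
Not met: 1, 2, 3, 7, 8

1, 2, 3, 7, 8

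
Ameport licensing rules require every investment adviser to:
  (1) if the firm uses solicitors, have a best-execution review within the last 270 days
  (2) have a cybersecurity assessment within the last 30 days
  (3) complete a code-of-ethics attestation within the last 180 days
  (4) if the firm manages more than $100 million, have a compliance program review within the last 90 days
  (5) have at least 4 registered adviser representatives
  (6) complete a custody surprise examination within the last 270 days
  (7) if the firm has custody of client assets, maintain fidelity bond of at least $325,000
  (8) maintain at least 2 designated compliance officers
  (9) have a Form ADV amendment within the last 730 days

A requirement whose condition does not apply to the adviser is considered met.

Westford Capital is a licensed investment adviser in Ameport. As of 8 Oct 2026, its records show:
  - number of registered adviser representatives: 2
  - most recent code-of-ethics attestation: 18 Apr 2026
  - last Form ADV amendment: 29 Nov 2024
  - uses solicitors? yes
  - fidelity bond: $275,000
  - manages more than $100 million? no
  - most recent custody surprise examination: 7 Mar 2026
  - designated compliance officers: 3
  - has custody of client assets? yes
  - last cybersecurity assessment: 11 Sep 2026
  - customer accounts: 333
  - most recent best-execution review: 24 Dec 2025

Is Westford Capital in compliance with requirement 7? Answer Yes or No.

7. condition 'has custody of client assets' holds; fidelity bond $275,000 < $325,000 → not met

No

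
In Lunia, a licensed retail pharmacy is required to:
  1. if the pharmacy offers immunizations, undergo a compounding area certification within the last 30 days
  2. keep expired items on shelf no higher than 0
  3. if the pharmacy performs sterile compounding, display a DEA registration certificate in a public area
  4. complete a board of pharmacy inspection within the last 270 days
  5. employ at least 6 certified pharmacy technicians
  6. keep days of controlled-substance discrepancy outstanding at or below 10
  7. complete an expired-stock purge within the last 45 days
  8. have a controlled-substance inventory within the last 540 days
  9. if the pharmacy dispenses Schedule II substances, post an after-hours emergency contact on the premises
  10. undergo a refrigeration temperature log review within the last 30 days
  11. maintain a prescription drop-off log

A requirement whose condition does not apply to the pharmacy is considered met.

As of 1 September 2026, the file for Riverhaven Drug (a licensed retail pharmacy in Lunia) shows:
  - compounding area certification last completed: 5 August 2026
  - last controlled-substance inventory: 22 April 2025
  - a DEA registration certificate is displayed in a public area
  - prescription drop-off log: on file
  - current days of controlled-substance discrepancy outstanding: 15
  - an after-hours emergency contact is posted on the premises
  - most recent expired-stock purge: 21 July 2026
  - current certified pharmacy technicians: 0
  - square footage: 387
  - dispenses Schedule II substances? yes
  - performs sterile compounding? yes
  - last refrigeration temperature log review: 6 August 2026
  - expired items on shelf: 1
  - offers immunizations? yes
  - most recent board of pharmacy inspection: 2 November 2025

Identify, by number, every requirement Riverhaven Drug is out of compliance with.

2, 4, 5, 6

1. condition 'offers immunizations' holds; compounding area certification 27 days ago vs limit 30 → met
2. expired items on shelf 1 > 0 → not met
3. condition 'performs sterile compounding' holds; DEA registration certificate present → met
4. board of pharmacy inspection 303 days ago vs limit 270 → not met
5. certified pharmacy technicians 0 < 6 → not met
6. days of controlled-substance discrepancy outstanding 15 > 10 → not met
7. expired-stock purge 42 days ago vs limit 45 → met
8. controlled-substance inventory 497 days ago vs limit 540 → met
9. condition 'dispenses Schedule II substances' holds; after-hours emergency contact present → met
10. refrigeration temperature log review 26 days ago vs limit 30 → met
11. prescription drop-off log present → met
Not met: 2, 4, 5, 6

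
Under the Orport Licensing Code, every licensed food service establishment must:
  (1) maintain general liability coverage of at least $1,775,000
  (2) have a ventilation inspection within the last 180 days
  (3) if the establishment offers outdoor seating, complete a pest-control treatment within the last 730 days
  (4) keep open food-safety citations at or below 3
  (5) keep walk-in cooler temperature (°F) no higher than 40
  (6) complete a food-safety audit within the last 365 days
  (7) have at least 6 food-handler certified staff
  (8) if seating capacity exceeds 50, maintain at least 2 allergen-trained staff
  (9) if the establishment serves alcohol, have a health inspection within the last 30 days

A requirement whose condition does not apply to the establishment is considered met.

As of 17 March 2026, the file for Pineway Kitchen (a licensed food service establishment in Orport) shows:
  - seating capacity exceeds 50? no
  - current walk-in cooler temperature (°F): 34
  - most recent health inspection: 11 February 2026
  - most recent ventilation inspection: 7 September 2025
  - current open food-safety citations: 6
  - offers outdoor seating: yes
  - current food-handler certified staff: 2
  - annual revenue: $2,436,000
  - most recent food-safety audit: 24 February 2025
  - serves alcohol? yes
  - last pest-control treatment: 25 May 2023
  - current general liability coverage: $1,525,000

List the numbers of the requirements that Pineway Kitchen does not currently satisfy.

1. general liability coverage $1,525,000 < $1,775,000 → not met
2. ventilation inspection 191 days ago vs limit 180 → not met
3. condition 'offers outdoor seating' holds; pest-control treatment 1027 days ago vs limit 730 → not met
4. open food-safety citations 6 > 3 → not met
5. walk-in cooler temperature (°F) 34 ≤ 40 → met
6. food-safety audit 386 days ago vs limit 365 → not met
7. food-handler certified staff 2 < 6 → not met
8. condition 'seating capacity exceeds 50' does not hold → requirement n/a → met
9. condition 'serves alcohol' holds; health inspection 34 days ago vs limit 30 → not met
Not met: 1, 2, 3, 4, 6, 7, 9

1, 2, 3, 4, 6, 7, 9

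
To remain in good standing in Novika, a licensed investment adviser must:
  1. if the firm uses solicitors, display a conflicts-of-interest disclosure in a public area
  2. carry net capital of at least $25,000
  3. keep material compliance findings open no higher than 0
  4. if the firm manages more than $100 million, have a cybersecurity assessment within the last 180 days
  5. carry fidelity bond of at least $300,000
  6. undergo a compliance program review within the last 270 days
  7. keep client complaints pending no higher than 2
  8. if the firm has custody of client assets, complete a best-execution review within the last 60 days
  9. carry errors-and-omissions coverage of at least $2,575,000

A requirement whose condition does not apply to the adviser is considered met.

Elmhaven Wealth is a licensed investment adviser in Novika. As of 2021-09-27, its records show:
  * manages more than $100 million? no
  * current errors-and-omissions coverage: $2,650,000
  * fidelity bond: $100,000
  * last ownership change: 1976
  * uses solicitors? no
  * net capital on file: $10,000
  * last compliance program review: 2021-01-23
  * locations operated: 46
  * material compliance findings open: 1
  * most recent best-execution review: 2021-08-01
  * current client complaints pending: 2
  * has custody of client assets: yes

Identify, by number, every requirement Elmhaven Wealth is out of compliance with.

1. condition 'uses solicitors' does not hold → requirement n/a → met
2. net capital $10,000 < $25,000 → not met
3. material compliance findings open 1 > 0 → not met
4. condition 'manages more than $100 million' does not hold → requirement n/a → met
5. fidelity bond $100,000 < $300,000 → not met
6. compliance program review 247 days ago vs limit 270 → met
7. client complaints pending 2 ≤ 2 → met
8. condition 'has custody of client assets' holds; best-execution review 57 days ago vs limit 60 → met
9. errors-and-omissions coverage $2,650,000 ≥ $2,575,000 → met
Not met: 2, 3, 5

2, 3, 5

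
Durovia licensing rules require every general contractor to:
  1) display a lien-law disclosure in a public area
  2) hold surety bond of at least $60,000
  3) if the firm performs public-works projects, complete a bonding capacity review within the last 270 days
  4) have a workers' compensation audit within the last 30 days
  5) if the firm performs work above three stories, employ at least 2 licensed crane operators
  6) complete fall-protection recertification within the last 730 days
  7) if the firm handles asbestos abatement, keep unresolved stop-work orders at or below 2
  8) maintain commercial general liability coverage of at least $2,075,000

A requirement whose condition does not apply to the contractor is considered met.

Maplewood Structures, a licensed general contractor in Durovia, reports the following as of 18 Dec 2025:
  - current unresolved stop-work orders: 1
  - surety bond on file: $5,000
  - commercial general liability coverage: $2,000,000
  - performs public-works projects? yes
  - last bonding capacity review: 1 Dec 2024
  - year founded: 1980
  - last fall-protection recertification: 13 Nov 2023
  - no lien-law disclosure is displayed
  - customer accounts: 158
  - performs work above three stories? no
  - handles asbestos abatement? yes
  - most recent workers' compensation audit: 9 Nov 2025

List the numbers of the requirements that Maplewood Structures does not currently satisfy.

1. lien-law disclosure absent → not met
2. surety bond $5,000 < $60,000 → not met
3. condition 'performs public-works projects' holds; bonding capacity review 382 days ago vs limit 270 → not met
4. workers' compensation audit 39 days ago vs limit 30 → not met
5. condition 'performs work above three stories' does not hold → requirement n/a → met
6. fall-protection recertification 766 days ago vs limit 730 → not met
7. condition 'handles asbestos abatement' holds; unresolved stop-work orders 1 ≤ 2 → met
8. commercial general liability coverage $2,000,000 < $2,075,000 → not met
Not met: 1, 2, 3, 4, 6, 8

1, 2, 3, 4, 6, 8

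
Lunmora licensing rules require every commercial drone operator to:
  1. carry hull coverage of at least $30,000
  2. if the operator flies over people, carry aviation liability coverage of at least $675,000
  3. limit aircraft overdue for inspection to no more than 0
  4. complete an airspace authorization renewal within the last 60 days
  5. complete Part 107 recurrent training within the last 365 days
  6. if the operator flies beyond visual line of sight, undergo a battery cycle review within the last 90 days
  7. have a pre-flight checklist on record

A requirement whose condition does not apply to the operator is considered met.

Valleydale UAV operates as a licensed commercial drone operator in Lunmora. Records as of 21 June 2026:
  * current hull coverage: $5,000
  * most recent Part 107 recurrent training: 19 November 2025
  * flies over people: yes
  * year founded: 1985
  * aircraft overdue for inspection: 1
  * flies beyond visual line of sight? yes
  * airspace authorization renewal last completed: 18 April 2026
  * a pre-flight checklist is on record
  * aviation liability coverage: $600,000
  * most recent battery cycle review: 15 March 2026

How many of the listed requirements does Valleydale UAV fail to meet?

1. hull coverage $5,000 < $30,000 → not met
2. condition 'flies over people' holds; aviation liability coverage $600,000 < $675,000 → not met
3. aircraft overdue for inspection 1 > 0 → not met
4. airspace authorization renewal 64 days ago vs limit 60 → not met
5. Part 107 recurrent training 214 days ago vs limit 365 → met
6. condition 'flies beyond visual line of sight' holds; battery cycle review 98 days ago vs limit 90 → not met
7. pre-flight checklist present → met
Not met: 5 of 7

5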